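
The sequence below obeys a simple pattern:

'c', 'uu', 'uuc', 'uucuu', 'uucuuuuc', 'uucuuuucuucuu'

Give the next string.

uucuuuucuucuuuucuuuuc

Each term (from the third on) is the previous term followed by the one before it: term 3 = uu·c = uuc.
The next term joins uucuuuucuucuu and uucuuuuc.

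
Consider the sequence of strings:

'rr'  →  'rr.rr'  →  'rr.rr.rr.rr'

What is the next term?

Every step duplicates the string with '.' between the halves.
One more doubling of rr.rr.rr.rr gives the answer.

rr.rr.rr.rr.rr.rr.rr.rr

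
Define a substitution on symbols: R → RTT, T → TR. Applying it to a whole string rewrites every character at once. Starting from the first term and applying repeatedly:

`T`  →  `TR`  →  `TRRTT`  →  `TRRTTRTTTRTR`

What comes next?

TRRTTRTTTRTRRTTTRTRTRRTTTRRTT

Expanding TRRTTRTTTRTR: T→TR, R→RTT, R→RTT, T→TR, T→TR, R→RTT, T→TR, T→TR, T→TR, R→RTT, T→TR, R→RTT. Concatenated: TR RTT RTT TR TR RTT TR TR TR RTT TR RTT.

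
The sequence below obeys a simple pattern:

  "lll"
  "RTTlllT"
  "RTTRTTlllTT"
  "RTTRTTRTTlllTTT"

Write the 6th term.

s(k+1) = RTT·s(k)·T, so each term gains RTT as a prefix and T as a suffix.
From RTTRTTRTTlllTTT, 2 further steps: RTTRTTRTTlllTTT → RTTRTTRTTRTTlllTTTT → (answer).

RTTRTTRTTRTTRTTlllTTTTT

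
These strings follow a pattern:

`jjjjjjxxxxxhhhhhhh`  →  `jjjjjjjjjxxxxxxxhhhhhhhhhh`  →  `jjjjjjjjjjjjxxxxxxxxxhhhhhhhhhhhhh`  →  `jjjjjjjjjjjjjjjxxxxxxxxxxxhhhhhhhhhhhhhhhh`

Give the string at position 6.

The n-th term is 3n j's then 2n+1 x's then 3n+1 h's, where the shown terms are n = 2, 3, 4, 5.
For term 6, n = 7, so the run lengths are 21, 15, 22.

jjjjjjjjjjjjjjjjjjjjjxxxxxxxxxxxxxxxhhhhhhhhhhhhhhhhhhhhhh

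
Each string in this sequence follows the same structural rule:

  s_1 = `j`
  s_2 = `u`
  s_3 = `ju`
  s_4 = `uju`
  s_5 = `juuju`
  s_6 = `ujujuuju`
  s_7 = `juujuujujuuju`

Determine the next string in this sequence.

ujujuujujuujuujujuuju

Each term (from the third on) is the two preceding terms concatenated in order: term 3 = j·u = ju.
So term 8 is ujujuuju·juujuujujuuju.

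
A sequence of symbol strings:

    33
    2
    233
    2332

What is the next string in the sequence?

2332233

This is a Fibonacci-style word recurrence s(k) = s(k−1)·s(k−2): e.g. 2·33 = 233.
The next term joins 2332 and 233.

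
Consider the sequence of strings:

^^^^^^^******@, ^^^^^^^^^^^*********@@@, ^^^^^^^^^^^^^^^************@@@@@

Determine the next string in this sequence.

Each string has the form ^^{4n+3} *^{3n+3} @^{2n-1} (n = 1, 2, …).
At n = 4 the blocks have lengths 19, 15, 7.

^^^^^^^^^^^^^^^^^^^***************@@@@@@@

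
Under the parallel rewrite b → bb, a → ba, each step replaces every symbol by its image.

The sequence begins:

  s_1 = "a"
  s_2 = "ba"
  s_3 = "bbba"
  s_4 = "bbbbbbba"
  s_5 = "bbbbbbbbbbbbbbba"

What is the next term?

Rewriting the 16 symbols of bbbbbbbbbbbbbbba one by one yields bb bb bb bb bb bb bb bb bb bb bb bb bb bb bb ba; concatenated:

bbbbbbbbbbbbbbbbbbbbbbbbbbbbbbba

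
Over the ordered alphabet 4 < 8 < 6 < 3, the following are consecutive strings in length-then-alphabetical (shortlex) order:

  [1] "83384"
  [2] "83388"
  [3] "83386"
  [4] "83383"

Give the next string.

83364

Find the rightmost character of 83383 below 3, bump it to the next letter, and reset everything to its right to 4.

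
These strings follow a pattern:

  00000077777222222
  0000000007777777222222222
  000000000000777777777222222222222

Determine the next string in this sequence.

The n-th term is 3n 0's then 2n+1 7's then 3n 2's, where the shown terms are n = 2, 3, 4.
At n = 5 the blocks have lengths 15, 11, 15.

00000000000000077777777777222222222222222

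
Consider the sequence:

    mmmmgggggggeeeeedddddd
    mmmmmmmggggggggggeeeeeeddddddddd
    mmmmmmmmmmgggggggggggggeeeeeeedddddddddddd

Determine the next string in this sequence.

The n-th term is 3n-2 m's then 3n+1 g's then n+3 e's then 3n d's, where the shown terms are n = 2, 3, 4.
At n = 5 the blocks have lengths 13, 16, 8, 15.

mmmmmmmmmmmmmggggggggggggggggeeeeeeeeddddddddddddddd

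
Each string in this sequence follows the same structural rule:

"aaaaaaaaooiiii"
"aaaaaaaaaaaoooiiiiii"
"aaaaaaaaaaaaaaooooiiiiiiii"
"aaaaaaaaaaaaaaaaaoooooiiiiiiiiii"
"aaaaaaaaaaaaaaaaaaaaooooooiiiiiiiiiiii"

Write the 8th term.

Reading off run lengths: a runs 8, 11, 14, 17, 20; o runs 2, 3, 4, 5, 6; i runs 4, 6, 8, 10, 12 — each is linear in n, where the shown terms are n = 2, 3, 4, 5, 6.
Setting n = 9 gives 29, 9, 18 characters in each block.

aaaaaaaaaaaaaaaaaaaaaaaaaaaaaoooooooooiiiiiiiiiiiiiiiiii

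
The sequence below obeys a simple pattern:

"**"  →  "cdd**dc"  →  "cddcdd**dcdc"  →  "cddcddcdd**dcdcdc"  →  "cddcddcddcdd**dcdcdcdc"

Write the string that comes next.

Each term wraps the previous one in cdd on the left and dc on the right.
Applying this once more to cddcddcddcdd**dcdcdcdc:

cddcddcddcddcdd**dcdcdcdcdc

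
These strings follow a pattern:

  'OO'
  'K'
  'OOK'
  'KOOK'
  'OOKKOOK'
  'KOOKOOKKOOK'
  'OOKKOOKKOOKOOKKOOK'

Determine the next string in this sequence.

KOOKOOKKOOKOOKKOOKKOOKOOKKOOK

This is a Fibonacci-style word recurrence s(k) = s(k−2)·s(k−1): e.g. OO·K = OOK.
The next term joins KOOKOOKKOOK and OOKKOOKKOOKOOKKOOK.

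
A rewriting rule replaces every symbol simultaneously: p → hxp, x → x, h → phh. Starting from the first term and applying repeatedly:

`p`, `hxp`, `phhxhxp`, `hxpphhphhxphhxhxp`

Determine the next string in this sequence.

phhxhxphxpphhphhhxpphhphhxhxpphhphhxphhxhxp

Replace each of the 17 characters of hxpphhphhxphhxhxp in place — phh x hxp hxp phh phh hxp phh phh x hxp phh phh x phh x hxp — and concatenate.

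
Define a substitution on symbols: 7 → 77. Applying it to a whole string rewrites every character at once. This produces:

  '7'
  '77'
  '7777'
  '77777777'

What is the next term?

7777777777777777

Apply φ to 77777777 symbol by symbol: 7→77, 7→77, 7→77, 7→77, 7→77, 7→77, 7→77, 7→77; joined: 77 77 77 77 77 77 77 77.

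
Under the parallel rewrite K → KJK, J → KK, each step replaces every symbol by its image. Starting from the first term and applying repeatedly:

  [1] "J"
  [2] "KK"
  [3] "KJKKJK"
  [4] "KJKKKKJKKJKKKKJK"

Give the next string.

KJKKKKJKKJKKJKKJKKKKJKKJKKKKJKKJKKJKKJKKKKJK

Applying the rule to each of the 16 symbols of KJKKKKJKKJKKKKJK gives the pieces KJK KK KJK KJK KJK KJK KK KJK KJK KK KJK KJK KJK KJK KK KJK, which concatenate to the answer.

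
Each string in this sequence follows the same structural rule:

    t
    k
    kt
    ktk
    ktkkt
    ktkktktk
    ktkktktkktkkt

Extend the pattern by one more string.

ktkktktkktkktktkktktk

This is a Fibonacci-style word recurrence s(k) = s(k−1)·s(k−2): e.g. k·t = kt.
Continuing: ktkktktkktkkt · ktkktktk gives term 8.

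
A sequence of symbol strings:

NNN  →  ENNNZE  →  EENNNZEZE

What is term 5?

s(k+1) = E·s(k)·ZE, so each term gains E as a prefix and ZE as a suffix.
From EENNNZEZE, 2 further steps: EENNNZEZE → EEENNNZEZEZE → (answer).

EEEENNNZEZEZEZE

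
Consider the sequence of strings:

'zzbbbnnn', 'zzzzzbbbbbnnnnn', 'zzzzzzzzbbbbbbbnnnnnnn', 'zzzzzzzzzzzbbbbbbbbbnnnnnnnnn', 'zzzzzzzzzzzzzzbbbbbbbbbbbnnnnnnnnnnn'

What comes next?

zzzzzzzzzzzzzzzzzbbbbbbbbbbbbbnnnnnnnnnnnnn

Each string has the form z^{3n-1} b^{2n+1} n^{2n+1} (n = 1, 2, …).
Setting n = 6 gives 17, 13, 13 characters in each block.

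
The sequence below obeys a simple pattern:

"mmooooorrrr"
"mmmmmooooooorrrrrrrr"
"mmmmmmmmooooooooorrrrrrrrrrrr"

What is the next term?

Each string has the form m^{3n-1} o^{2n+3} r^{4n} (n = 1, 2, …).
For the next term, n = 4, so the run lengths are 11, 11, 16.

mmmmmmmmmmmooooooooooorrrrrrrrrrrrrrrr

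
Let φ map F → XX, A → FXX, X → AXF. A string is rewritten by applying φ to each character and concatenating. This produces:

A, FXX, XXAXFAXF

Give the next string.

AXFAXFFXXAXFXXFXXAXFXX

Expanding XXAXFAXF: X→AXF, X→AXF, A→FXX, X→AXF, F→XX, A→FXX, X→AXF, F→XX. Concatenated: AXF AXF FXX AXF XX FXX AXF XX.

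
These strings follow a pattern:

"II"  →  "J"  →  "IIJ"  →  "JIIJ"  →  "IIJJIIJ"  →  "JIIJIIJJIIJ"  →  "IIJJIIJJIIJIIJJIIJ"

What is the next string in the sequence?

JIIJIIJJIIJIIJJIIJJIIJIIJJIIJ

Each term (from the third on) is the two preceding terms concatenated in order: term 3 = II·J = IIJ.
The next term joins JIIJIIJJIIJ and IIJJIIJJIIJIIJJIIJ.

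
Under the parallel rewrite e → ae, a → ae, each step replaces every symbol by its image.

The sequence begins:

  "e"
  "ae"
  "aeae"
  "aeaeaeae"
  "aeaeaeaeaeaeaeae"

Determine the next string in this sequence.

Replace each of the 16 characters of aeaeaeaeaeaeaeae in place — ae ae ae ae ae ae ae ae ae ae ae ae ae ae ae ae — and concatenate.

aeaeaeaeaeaeaeaeaeaeaeaeaeaeaeae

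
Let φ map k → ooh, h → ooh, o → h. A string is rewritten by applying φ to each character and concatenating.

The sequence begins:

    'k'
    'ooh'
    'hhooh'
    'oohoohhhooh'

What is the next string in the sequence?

Expanding oohoohhhooh: o→h, o→h, h→ooh, o→h, o→h, h→ooh, h→ooh, h→ooh, o→h, o→h, h→ooh. Concatenated: h h ooh h h ooh ooh ooh h h ooh.

hhoohhhoohoohoohhhooh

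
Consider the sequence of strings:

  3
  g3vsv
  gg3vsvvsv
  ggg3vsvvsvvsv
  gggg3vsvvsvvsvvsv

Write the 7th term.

Every step adds g to the front and vsv to the end of the previous string.
From gggg3vsvvsvvsvvsv, 2 further steps: gggg3vsvvsvvsvvsv → ggggg3vsvvsvvsvvsvvsv → (answer).

gggggg3vsvvsvvsvvsvvsvvsv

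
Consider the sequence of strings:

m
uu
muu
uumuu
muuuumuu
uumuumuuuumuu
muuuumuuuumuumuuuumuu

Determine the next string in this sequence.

This is a Fibonacci-style word recurrence s(k) = s(k−2)·s(k−1): e.g. m·uu = muu.
Continuing: uumuumuuuumuu · muuuumuuuumuumuuuumuu gives term 8.

uumuumuuuumuumuuuumuuuumuumuuuumuu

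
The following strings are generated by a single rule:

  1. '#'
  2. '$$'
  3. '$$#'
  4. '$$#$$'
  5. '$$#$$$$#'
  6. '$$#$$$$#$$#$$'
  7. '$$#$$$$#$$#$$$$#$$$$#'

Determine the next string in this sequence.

From term 3 onward, concatenate the last term with the second-to-last: $$·# = $$#, $$#·$$ = $$#$$, …
Continuing: $$#$$$$#$$#$$$$#$$$$# · $$#$$$$#$$#$$ gives term 8.

$$#$$$$#$$#$$$$#$$$$#$$#$$$$#$$#$$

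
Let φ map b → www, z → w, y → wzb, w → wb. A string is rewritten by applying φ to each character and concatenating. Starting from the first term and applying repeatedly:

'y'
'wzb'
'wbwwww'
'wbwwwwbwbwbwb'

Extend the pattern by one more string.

Applying the rule to each of the 13 symbols of wbwwwwbwbwbwb gives the pieces wb www wb wb wb wb www wb www wb www wb www, which concatenate to the answer.

wbwwwwbwbwbwbwwwwbwwwwbwwwwbwww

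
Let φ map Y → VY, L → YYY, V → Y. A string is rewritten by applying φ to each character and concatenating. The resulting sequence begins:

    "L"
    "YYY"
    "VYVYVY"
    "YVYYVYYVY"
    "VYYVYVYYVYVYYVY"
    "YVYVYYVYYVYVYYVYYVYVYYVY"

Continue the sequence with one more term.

Applying the rule to each of the 24 symbols of YVYVYYVYYVYVYYVYYVYVYYVY gives the pieces VY Y VY Y VY VY Y VY VY Y VY Y VY VY Y VY VY Y VY Y VY VY Y VY, which concatenate to the answer.

VYYVYYVYVYYVYVYYVYYVYVYYVYVYYVYYVYVYYVY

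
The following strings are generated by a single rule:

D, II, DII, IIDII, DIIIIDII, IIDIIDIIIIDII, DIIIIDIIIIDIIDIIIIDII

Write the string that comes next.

Each term (from the third on) is the two preceding terms concatenated in order: term 3 = D·II = DII.
So term 8 is IIDIIDIIIIDII·DIIIIDIIIIDIIDIIIIDII.

IIDIIDIIIIDIIDIIIIDIIIIDIIDIIIIDII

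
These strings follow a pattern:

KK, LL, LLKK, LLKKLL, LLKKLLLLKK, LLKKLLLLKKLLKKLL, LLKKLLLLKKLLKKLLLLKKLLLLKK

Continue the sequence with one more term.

From term 3 onward, concatenate the last term with the second-to-last: LL·KK = LLKK, LLKK·LL = LLKKLL, …
So term 8 is LLKKLLLLKKLLKKLLLLKKLLLLKK·LLKKLLLLKKLLKKLL.

LLKKLLLLKKLLKKLLLLKKLLLLKKLLKKLLLLKKLLKKLL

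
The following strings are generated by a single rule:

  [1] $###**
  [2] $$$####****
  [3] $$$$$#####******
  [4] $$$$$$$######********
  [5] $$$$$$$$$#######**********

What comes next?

$$$$$$$$$$$########************

Each string has the form $^{2n-1} #^{n+2} *^{2n} (n = 1, 2, …).
For the next term, n = 6, so the run lengths are 11, 8, 12.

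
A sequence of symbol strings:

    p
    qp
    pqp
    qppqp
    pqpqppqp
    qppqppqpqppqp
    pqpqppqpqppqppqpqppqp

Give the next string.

qppqppqpqppqppqpqppqpqppqppqpqppqp

Each term (from the third on) is the two preceding terms concatenated in order: term 3 = p·qp = pqp.
Continuing: qppqppqpqppqp · pqpqppqpqppqppqpqppqp gives term 8.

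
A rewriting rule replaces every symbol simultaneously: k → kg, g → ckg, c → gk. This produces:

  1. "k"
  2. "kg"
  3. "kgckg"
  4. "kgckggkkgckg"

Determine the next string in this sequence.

Rewriting each symbol of kgckggkkgckg: k→kg, g→ckg, c→gk, k→kg, g→ckg, g→ckg, k→kg, k→kg, g→ckg, c→gk, k→kg, g→ckg, which concatenates to kg ckg gk kg ckg ckg kg kg ckg gk kg ckg.

kgckggkkgckgckgkgkgckggkkgckg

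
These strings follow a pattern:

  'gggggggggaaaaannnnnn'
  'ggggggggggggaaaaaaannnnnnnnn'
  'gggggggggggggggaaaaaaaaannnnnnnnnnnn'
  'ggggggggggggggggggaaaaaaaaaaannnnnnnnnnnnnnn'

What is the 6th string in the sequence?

Reading off run lengths: g runs 9, 12, 15, 18; a runs 5, 7, 9, 11; n runs 6, 9, 12, 15 — each is linear in n, where the shown terms are n = 2, 3, 4, 5.
Setting n = 7 gives 24, 15, 21 characters in each block.

ggggggggggggggggggggggggaaaaaaaaaaaaaaannnnnnnnnnnnnnnnnnnnn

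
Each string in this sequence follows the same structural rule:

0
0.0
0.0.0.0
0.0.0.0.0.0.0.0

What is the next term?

0.0.0.0.0.0.0.0.0.0.0.0.0.0.0.0

Every step duplicates the string with '.' between the halves.
One more doubling of 0.0.0.0.0.0.0.0 gives the answer.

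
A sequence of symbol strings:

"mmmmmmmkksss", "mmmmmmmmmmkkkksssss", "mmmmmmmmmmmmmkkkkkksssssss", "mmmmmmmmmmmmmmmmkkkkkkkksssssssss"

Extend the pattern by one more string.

mmmmmmmmmmmmmmmmmmmkkkkkkkkkksssssssssss

The n-th term is 3n+1 m's then 2n-2 k's then 2n-1 s's, where the shown terms are n = 2, 3, 4, 5.
At n = 6 the blocks have lengths 19, 10, 11.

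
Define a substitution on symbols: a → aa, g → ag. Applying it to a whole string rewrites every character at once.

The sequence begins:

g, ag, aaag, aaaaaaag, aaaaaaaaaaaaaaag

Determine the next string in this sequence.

Replace each of the 16 characters of aaaaaaaaaaaaaaag in place — aa aa aa aa aa aa aa aa aa aa aa aa aa aa aa ag — and concatenate.

aaaaaaaaaaaaaaaaaaaaaaaaaaaaaaag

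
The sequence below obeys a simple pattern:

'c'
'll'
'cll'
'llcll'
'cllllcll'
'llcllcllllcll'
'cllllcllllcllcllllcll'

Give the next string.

llcllcllllcllcllllcllllcllcllllcll

Each term (from the third on) is the two preceding terms concatenated in order: term 3 = c·ll = cll.
The next term joins llcllcllllcll and cllllcllllcllcllllcll.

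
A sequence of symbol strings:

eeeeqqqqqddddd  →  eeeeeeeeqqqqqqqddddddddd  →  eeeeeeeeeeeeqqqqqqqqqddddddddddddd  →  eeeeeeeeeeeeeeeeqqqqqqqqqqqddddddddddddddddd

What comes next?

The n-th term is 4n e's then 2n+3 q's then 4n+1 d's (n = 1, 2, …).
At n = 5 the blocks have lengths 20, 13, 21.

eeeeeeeeeeeeeeeeeeeeqqqqqqqqqqqqqddddddddddddddddddddd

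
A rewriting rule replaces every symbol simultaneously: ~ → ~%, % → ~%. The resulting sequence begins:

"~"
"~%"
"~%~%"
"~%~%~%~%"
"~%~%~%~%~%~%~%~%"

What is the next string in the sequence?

~%~%~%~%~%~%~%~%~%~%~%~%~%~%~%~%

Applying the rule to each of the 16 symbols of ~%~%~%~%~%~%~%~% gives the pieces ~% ~% ~% ~% ~% ~% ~% ~% ~% ~% ~% ~% ~% ~% ~% ~%, which concatenate to the answer.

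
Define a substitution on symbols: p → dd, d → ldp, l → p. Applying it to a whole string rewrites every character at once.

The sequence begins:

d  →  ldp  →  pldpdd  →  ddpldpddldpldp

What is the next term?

Replace each of the 14 characters of ddpldpddldpldp in place — ldp ldp dd p ldp dd ldp ldp p ldp dd p ldp dd — and concatenate.

ldpldpddpldpddldpldppldpddpldpdd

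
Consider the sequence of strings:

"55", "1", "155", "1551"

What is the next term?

1551155

This is a Fibonacci-style word recurrence s(k) = s(k−1)·s(k−2): e.g. 1·55 = 155.
The next term joins 1551 and 155.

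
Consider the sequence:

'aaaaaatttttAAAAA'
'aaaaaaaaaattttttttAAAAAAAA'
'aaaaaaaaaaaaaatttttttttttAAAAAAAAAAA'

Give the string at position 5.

aaaaaaaaaaaaaaaaaaaaaatttttttttttttttttAAAAAAAAAAAAAAAAA

Each string has the form a^{4n-2} t^{3n-1} A^{3n-1}, where the shown terms are n = 2, 3, 4.
For term 5, n = 6, so the run lengths are 22, 17, 17.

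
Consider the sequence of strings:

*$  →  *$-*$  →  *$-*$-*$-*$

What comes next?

Every step duplicates the string with '-' between the halves.
So the next term is two copies of *$-*$-*$-*$ with '-' between the halves.

*$-*$-*$-*$-*$-*$-*$-*$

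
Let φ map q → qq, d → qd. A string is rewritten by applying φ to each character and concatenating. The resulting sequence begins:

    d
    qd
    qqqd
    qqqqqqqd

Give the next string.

Apply φ to qqqqqqqd symbol by symbol: q→qq, q→qq, q→qq, q→qq, q→qq, q→qq, q→qq, d→qd; joined: qq qq qq qq qq qq qq qd.

qqqqqqqqqqqqqqqd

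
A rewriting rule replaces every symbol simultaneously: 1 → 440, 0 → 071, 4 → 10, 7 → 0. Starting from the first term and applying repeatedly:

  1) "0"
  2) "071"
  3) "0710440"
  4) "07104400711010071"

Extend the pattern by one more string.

0710440071101007107104404400714400710710440

Applying the rule to each of the 17 symbols of 07104400711010071 gives the pieces 071 0 440 071 10 10 071 071 0 440 440 071 440 071 071 0 440, which concatenate to the answer.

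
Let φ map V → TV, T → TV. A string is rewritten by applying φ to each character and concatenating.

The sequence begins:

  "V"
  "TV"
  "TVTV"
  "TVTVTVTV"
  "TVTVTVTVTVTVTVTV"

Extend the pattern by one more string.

TVTVTVTVTVTVTVTVTVTVTVTVTVTVTVTV

φ(TVTVTVTVTVTVTVTV) expands symbol-by-symbol to TV TV TV TV TV TV TV TV TV TV TV TV TV TV TV TV; joining the 16 pieces gives the next term.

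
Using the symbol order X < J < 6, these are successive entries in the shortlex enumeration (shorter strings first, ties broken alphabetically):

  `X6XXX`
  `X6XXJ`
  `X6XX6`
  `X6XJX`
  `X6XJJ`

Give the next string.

X6XJ6

The successor of X6XJJ increments the rightmost position that isn't already 6 and resets every position after it to X.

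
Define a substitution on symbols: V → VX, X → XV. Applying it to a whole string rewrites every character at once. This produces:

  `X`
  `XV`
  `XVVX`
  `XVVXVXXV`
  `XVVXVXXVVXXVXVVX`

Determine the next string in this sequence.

Rewriting the 16 symbols of XVVXVXXVVXXVXVVX one by one yields XV VX VX XV VX XV XV VX VX XV XV VX XV VX VX XV; concatenated:

XVVXVXXVVXXVXVVXVXXVXVVXXVVXVXXV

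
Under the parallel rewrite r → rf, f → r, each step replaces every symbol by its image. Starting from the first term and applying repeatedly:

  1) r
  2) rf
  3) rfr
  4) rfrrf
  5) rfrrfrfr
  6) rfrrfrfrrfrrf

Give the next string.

Replace each of the 13 characters of rfrrfrfrrfrrf in place — rf r rf rf r rf r rf rf r rf rf r — and concatenate.

rfrrfrfrrfrrfrfrrfrfr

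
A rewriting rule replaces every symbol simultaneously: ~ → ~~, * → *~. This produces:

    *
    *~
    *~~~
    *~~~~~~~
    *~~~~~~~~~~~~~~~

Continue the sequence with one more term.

Rewriting the 16 symbols of *~~~~~~~~~~~~~~~ one by one yields *~ ~~ ~~ ~~ ~~ ~~ ~~ ~~ ~~ ~~ ~~ ~~ ~~ ~~ ~~ ~~; concatenated:

*~~~~~~~~~~~~~~~~~~~~~~~~~~~~~~~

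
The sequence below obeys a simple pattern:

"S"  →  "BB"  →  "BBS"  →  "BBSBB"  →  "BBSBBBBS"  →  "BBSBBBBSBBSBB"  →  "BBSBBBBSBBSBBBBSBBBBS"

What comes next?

BBSBBBBSBBSBBBBSBBBBSBBSBBBBSBBSBB

From term 3 onward, concatenate the last term with the second-to-last: BB·S = BBS, BBS·BB = BBSBB, …
The next term joins BBSBBBBSBBSBBBBSBBBBS and BBSBBBBSBBSBB.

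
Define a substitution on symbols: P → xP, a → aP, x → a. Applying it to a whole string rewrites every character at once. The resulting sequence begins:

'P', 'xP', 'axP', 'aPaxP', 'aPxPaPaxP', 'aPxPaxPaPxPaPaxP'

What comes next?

Replace each of the 16 characters of aPxPaxPaPxPaPaxP in place — aP xP a xP aP a xP aP xP a xP aP xP aP a xP — and concatenate.

aPxPaxPaPaxPaPxPaxPaPxPaPaxP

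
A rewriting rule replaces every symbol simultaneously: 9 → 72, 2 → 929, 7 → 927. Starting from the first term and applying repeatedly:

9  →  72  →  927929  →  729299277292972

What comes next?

φ(729299277292972) expands symbol-by-symbol to 927 929 72 929 72 72 929 927 927 929 72 929 72 927 929; joining the 15 pieces gives the next term.

9279297292972729299279279297292972927929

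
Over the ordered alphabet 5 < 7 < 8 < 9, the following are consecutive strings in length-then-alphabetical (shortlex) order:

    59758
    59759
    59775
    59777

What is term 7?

59785

Advancing 3 positions from 59777 through 59777 → 59778 → 59779 reaches term 7.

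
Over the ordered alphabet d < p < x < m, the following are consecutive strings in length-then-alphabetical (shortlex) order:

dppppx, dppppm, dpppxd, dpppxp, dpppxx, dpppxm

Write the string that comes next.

dpppmd

The successor of dpppxm increments the rightmost position that isn't already m and resets every position after it to d.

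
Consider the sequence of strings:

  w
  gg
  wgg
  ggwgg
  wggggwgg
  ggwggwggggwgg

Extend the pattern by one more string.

wggggwggggwggwggggwgg

From term 3 onward, concatenate the second-to-last term with the last: w·gg = wgg, gg·wgg = ggwgg, …
Continuing: wggggwgg · ggwggwggggwgg gives term 7.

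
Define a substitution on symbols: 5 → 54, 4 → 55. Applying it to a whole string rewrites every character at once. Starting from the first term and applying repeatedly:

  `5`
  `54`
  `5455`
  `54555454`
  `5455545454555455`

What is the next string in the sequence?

Rewriting the 16 symbols of 5455545454555455 one by one yields 54 55 54 54 54 55 54 55 54 55 54 54 54 55 54 54; concatenated:

54555454545554555455545454555454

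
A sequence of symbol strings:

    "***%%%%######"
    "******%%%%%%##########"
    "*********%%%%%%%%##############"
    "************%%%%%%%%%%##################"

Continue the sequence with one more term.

Term n consists of 3n *'s, followed by 2n+2 %'s, followed by 4n+2 #'s (n = 1, 2, …).
For the next term, n = 5, so the run lengths are 15, 12, 22.

***************%%%%%%%%%%%%######################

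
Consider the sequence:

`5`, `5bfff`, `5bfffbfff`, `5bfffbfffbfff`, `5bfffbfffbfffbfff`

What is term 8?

5bfffbfffbfffbfffbfffbfffbfff

Each term is the previous one with bfff appended.
From 5bfffbfffbfffbfff, 3 further steps: 5bfffbfffbfffbfff → 5bfffbfffbfffbfffbfff → 5bfffbfffbfffbfffbfffbfff → (answer).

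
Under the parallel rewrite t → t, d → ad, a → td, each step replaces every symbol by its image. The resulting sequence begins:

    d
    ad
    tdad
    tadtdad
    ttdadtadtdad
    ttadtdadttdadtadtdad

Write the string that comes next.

φ(ttadtdadttdadtadtdad) expands symbol-by-symbol to t t td ad t ad td ad t t ad td ad t td ad t ad td ad; joining the 20 pieces gives the next term.

tttdadtadtdadttadtdadttdadtadtdad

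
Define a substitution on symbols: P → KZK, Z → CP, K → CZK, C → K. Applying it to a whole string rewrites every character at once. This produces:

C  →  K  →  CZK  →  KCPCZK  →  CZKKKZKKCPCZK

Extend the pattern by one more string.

Applying the rule to each of the 13 symbols of CZKKKZKKCPCZK gives the pieces K CP CZK CZK CZK CP CZK CZK K KZK K CP CZK, which concatenate to the answer.

KCPCZKCZKCZKCPCZKCZKKKZKKCPCZK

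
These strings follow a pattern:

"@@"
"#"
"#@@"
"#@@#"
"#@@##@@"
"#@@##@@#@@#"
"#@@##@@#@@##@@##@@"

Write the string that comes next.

#@@##@@#@@##@@##@@#@@##@@#@@#

Each term (from the third on) is the previous term followed by the one before it: term 3 = #·@@ = #@@.
So term 8 is #@@##@@#@@##@@##@@·#@@##@@#@@#.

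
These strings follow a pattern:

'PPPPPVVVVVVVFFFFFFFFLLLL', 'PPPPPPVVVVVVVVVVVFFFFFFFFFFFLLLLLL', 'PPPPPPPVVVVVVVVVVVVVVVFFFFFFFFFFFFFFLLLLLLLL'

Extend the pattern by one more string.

PPPPPPPPVVVVVVVVVVVVVVVVVVVFFFFFFFFFFFFFFFFFLLLLLLLLLL

The n-th term is n+3 P's then 4n-1 V's then 3n+2 F's then 2n L's, where the shown terms are n = 2, 3, 4.
For the next term, n = 5, so the run lengths are 8, 19, 17, 10.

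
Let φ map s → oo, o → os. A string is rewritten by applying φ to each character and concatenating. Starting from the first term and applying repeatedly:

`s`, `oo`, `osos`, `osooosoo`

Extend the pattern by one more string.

Apply φ to osooosoo symbol by symbol: o→os, s→oo, o→os, o→os, o→os, s→oo, o→os, o→os; joined: os oo os os os oo os os.

osooosososooosos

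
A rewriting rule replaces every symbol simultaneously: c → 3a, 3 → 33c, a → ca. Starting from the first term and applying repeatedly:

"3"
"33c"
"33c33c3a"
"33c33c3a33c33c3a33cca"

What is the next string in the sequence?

Applying the rule to each of the 21 symbols of 33c33c3a33c33c3a33cca gives the pieces 33c 33c 3a 33c 33c 3a 33c ca 33c 33c 3a 33c 33c 3a 33c ca 33c 33c 3a 3a ca, which concatenate to the answer.

33c33c3a33c33c3a33cca33c33c3a33c33c3a33cca33c33c3a3aca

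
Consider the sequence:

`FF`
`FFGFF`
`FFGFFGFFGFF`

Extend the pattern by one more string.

Each string is two copies of the previous one joined by 'G'.
Doubling FFGFFGFFGFF with 'G' between the halves:

FFGFFGFFGFFGFFGFFGFFGFF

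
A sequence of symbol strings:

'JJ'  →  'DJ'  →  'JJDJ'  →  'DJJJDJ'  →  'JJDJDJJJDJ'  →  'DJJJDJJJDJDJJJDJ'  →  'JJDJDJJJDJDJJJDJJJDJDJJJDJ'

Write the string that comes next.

DJJJDJJJDJDJJJDJJJDJDJJJDJDJJJDJJJDJDJJJDJ

From term 3 onward, concatenate the second-to-last term with the last: JJ·DJ = JJDJ, DJ·JJDJ = DJJJDJ, …
The next term joins DJJJDJJJDJDJJJDJ and JJDJDJJJDJDJJJDJJJDJDJJJDJ.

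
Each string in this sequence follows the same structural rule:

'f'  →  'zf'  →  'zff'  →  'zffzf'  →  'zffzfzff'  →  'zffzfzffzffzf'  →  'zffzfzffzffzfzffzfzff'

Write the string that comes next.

Each term (from the third on) is the previous term followed by the one before it: term 3 = zf·f = zff.
The next term joins zffzfzffzffzfzffzfzff and zffzfzffzffzf.

zffzfzffzffzfzffzfzffzffzfzffzffzf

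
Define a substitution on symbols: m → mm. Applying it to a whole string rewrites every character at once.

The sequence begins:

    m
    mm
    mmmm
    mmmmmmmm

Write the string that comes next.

mmmmmmmmmmmmmmmm

Expanding mmmmmmmm: m→mm, m→mm, m→mm, m→mm, m→mm, m→mm, m→mm, m→mm. Concatenated: mm mm mm mm mm mm mm mm.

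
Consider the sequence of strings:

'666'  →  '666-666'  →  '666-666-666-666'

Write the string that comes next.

666-666-666-666-666-666-666-666

s(k+1) = s(k)·-·s(k) — each term doubles the last with '-' between the halves.
So the next term is two copies of 666-666-666-666 with '-' between the halves.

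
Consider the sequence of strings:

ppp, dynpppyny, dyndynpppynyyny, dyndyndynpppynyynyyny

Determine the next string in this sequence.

dyndyndyndynpppynyynyynyyny

Every step adds dyn to the front and yny to the end of the previous string.
So the next term is dyn·dyndyndynpppynyynyyny·yny.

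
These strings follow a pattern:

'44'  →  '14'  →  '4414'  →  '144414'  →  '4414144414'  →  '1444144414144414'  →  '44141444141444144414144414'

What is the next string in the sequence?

144414441414441444141444141444144414144414

This is a Fibonacci-style word recurrence s(k) = s(k−2)·s(k−1): e.g. 44·14 = 4414.
So term 8 is 1444144414144414·44141444141444144414144414.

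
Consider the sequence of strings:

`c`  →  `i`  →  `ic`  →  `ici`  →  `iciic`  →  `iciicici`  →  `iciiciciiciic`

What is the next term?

iciiciciiciiciciicici

Each term (from the third on) is the previous term followed by the one before it: term 3 = i·c = ic.
Continuing: iciiciciiciic · iciicici gives term 8.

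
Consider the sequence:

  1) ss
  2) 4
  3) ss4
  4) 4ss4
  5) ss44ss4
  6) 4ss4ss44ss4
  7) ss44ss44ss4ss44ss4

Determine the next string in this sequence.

From term 3 onward, concatenate the second-to-last term with the last: ss·4 = ss4, 4·ss4 = 4ss4, …
Continuing: 4ss4ss44ss4 · ss44ss44ss4ss44ss4 gives term 8.

4ss4ss44ss4ss44ss44ss4ss44ss4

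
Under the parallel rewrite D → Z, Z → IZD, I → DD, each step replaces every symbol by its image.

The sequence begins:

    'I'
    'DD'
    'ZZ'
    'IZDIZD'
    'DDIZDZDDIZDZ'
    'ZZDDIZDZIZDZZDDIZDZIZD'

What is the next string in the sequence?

IZDIZDZZDDIZDZIZDDDIZDZIZDIZDZZDDIZDZIZDDDIZDZ

φ(ZZDDIZDZIZDZZDDIZDZIZD) expands symbol-by-symbol to IZD IZD Z Z DD IZD Z IZD DD IZD Z IZD IZD Z Z DD IZD Z IZD DD IZD Z; joining the 22 pieces gives the next term.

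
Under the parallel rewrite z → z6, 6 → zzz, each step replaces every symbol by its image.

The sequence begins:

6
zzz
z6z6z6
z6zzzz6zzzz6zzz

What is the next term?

z6zzzz6z6z6z6zzzz6z6z6z6zzzz6z6z6

φ(z6zzzz6zzzz6zzz) expands symbol-by-symbol to z6 zzz z6 z6 z6 z6 zzz z6 z6 z6 z6 zzz z6 z6 z6; joining the 15 pieces gives the next term.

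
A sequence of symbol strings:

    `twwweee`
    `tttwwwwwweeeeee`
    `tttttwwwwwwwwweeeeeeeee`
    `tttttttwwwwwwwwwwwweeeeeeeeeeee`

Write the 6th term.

tttttttttttwwwwwwwwwwwwwwwwwweeeeeeeeeeeeeeeeee

The n-th term is 2n-1 t's then 3n w's then 3n e's (n = 1, 2, …).
At n = 6 the blocks have lengths 11, 18, 18.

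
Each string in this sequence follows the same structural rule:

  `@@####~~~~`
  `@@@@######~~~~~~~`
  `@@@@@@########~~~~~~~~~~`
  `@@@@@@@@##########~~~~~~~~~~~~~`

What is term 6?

@@@@@@@@@@@@##############~~~~~~~~~~~~~~~~~~~

Reading off run lengths: @ runs 2, 4, 6, 8; # runs 4, 6, 8, 10; ~ runs 4, 7, 10, 13 — each is linear in n, where the shown terms are n = 2, 3, 4, 5.
For term 6, n = 7, so the run lengths are 12, 14, 19.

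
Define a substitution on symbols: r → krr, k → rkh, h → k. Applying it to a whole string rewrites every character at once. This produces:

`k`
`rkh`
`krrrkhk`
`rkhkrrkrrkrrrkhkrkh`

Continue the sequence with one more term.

krrrkhkrkhkrrkrrrkhkrrkrrrkhkrrkrrkrrrkhkrkhkrrrkhk

Replace each of the 19 characters of rkhkrrkrrkrrrkhkrkh in place — krr rkh k rkh krr krr rkh krr krr rkh krr krr krr rkh k rkh krr rkh k — and concatenate.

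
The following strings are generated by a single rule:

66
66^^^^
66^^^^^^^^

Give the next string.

66^^^^^^^^^^^^

Each term is the previous one with ^^^^ appended.
One more step from 66^^^^^^^^ gives the answer.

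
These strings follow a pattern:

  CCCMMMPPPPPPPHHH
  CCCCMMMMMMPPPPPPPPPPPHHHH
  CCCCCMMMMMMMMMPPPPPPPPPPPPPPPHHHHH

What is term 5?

CCCCCCCMMMMMMMMMMMMMMMPPPPPPPPPPPPPPPPPPPPPPPHHHHHHH

The n-th term is n+2 C's then 3n M's then 4n+3 P's then n+2 H's (n = 1, 2, …).
At n = 5 the blocks have lengths 7, 15, 23, 7.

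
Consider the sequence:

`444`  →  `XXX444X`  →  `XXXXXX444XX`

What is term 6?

Each term wraps the previous one in XXX on the left and X on the right.
From XXXXXX444XX, 3 further steps: XXXXXX444XX → XXXXXXXXX444XXX → XXXXXXXXXXXX444XXXX → (answer).

XXXXXXXXXXXXXXX444XXXXX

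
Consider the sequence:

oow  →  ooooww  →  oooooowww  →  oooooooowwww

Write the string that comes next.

oooooooooowwwww

Term n consists of 2n o's, followed by n w's (n = 1, 2, …).
At n = 5 the blocks have lengths 10, 5.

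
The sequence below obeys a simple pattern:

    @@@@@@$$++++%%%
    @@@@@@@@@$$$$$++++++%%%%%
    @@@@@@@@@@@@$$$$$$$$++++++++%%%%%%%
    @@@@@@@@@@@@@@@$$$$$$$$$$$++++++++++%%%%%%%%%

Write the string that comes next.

Reading off run lengths: @ runs 6, 9, 12, 15; $ runs 2, 5, 8, 11; + runs 4, 6, 8, 10; % runs 3, 5, 7, 9 — each is linear in n (n = 1, 2, …).
Setting n = 5 gives 18, 14, 12, 11 characters in each block.

@@@@@@@@@@@@@@@@@@$$$$$$$$$$$$$$++++++++++++%%%%%%%%%%%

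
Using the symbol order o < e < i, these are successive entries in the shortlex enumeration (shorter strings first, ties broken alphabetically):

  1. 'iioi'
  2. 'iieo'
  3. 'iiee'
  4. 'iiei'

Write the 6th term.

Advancing 2 positions from iiei through iiei → iiio reaches term 6.

iiie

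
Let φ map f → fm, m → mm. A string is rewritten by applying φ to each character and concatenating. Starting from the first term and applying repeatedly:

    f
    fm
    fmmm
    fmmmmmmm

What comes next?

fmmmmmmmmmmmmmmm

Expanding fmmmmmmm: f→fm, m→mm, m→mm, m→mm, m→mm, m→mm, m→mm, m→mm. Concatenated: fm mm mm mm mm mm mm mm.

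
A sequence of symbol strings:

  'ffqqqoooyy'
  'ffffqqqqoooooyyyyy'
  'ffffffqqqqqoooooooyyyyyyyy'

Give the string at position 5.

Each string has the form f^{2n} q^{n+2} o^{2n+1} y^{3n-1} (n = 1, 2, …).
For term 5, n = 5, so the run lengths are 10, 7, 11, 14.

ffffffffffqqqqqqqoooooooooooyyyyyyyyyyyyyy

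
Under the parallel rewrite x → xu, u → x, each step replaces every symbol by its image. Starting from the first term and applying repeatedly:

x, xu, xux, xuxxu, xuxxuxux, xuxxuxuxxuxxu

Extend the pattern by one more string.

Rewriting the 13 symbols of xuxxuxuxxuxxu one by one yields xu x xu xu x xu x xu xu x xu xu x; concatenated:

xuxxuxuxxuxxuxuxxuxux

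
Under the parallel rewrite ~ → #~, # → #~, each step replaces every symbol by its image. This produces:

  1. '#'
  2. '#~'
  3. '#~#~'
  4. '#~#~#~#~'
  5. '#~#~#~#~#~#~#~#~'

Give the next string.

Applying the rule to each of the 16 symbols of #~#~#~#~#~#~#~#~ gives the pieces #~ #~ #~ #~ #~ #~ #~ #~ #~ #~ #~ #~ #~ #~ #~ #~, which concatenate to the answer.

#~#~#~#~#~#~#~#~#~#~#~#~#~#~#~#~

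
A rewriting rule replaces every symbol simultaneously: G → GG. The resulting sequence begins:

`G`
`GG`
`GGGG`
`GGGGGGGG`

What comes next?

Apply φ to GGGGGGGG symbol by symbol: G→GG, G→GG, G→GG, G→GG, G→GG, G→GG, G→GG, G→GG; joined: GG GG GG GG GG GG GG GG.

GGGGGGGGGGGGGGGG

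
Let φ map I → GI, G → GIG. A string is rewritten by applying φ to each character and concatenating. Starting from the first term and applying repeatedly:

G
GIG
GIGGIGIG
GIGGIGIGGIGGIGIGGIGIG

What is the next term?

Applying the rule to each of the 21 symbols of GIGGIGIGGIGGIGIGGIGIG gives the pieces GIG GI GIG GIG GI GIG GI GIG GIG GI GIG GIG GI GIG GI GIG GIG GI GIG GI GIG, which concatenate to the answer.

GIGGIGIGGIGGIGIGGIGIGGIGGIGIGGIGGIGIGGIGIGGIGGIGIGGIGIG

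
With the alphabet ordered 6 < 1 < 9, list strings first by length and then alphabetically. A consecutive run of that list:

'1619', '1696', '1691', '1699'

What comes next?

Treat 1699 as a base-3 numeral over the given alphabet and add one, carrying through any trailing 9's.

1166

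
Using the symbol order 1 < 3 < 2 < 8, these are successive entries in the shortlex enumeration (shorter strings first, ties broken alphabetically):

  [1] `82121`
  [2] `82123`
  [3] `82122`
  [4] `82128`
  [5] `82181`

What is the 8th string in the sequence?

Continuing the enumeration 3 steps past 82181: 82181 → 82183 → 82182 → (answer).

82188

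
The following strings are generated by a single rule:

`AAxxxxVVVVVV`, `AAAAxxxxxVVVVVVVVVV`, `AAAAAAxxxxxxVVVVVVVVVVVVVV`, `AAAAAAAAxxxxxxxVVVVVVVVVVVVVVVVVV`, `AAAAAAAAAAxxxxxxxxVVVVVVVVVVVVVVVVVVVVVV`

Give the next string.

The n-th term is 2n A's then n+3 x's then 4n+2 V's (n = 1, 2, …).
At n = 6 the blocks have lengths 12, 9, 26.

AAAAAAAAAAAAxxxxxxxxxVVVVVVVVVVVVVVVVVVVVVVVVVV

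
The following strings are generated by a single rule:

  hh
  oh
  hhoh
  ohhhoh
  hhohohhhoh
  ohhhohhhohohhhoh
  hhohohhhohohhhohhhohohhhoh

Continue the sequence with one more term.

This is a Fibonacci-style word recurrence s(k) = s(k−2)·s(k−1): e.g. hh·oh = hhoh.
So term 8 is ohhhohhhohohhhoh·hhohohhhohohhhohhhohohhhoh.

ohhhohhhohohhhohhhohohhhohohhhohhhohohhhoh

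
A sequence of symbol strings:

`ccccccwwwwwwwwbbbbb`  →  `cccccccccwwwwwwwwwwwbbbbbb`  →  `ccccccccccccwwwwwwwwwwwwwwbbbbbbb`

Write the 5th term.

Each string has the form c^{3n} w^{3n+2} b^{n+3}, where the shown terms are n = 2, 3, 4.
Setting n = 6 gives 18, 20, 9 characters in each block.

ccccccccccccccccccwwwwwwwwwwwwwwwwwwwwbbbbbbbbb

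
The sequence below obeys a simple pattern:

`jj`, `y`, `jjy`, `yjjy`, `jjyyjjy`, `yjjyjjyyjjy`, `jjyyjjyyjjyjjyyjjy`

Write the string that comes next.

From term 3 onward, concatenate the second-to-last term with the last: jj·y = jjy, y·jjy = yjjy, …
So term 8 is yjjyjjyyjjy·jjyyjjyyjjyjjyyjjy.

yjjyjjyyjjyjjyyjjyyjjyjjyyjjy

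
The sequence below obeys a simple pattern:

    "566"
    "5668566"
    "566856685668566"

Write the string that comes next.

5668566856685668566856685668566

Each string is two copies of the previous one joined by '8'.
One more doubling of 566856685668566 gives the answer.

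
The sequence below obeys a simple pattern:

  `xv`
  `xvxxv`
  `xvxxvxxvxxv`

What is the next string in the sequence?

s(k+1) = s(k)·x·s(k) — each term doubles the last with 'x' between the halves.
Doubling xvxxvxxvxxv with 'x' between the halves:

xvxxvxxvxxvxxvxxvxxvxxv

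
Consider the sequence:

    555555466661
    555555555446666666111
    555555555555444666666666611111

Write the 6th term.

Reading off run lengths: 5 runs 6, 9, 12; 4 runs 1, 2, 3; 6 runs 4, 7, 10; 1 runs 1, 3, 5 — each is linear in n (n = 1, 2, …).
Setting n = 6 gives 21, 6, 19, 11 characters in each block.

555555555555555555555444444666666666666666666611111111111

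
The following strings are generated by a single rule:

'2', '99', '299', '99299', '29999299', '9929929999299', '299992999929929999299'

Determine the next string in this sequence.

9929929999299299992999929929999299

From term 3 onward, concatenate the second-to-last term with the last: 2·99 = 299, 99·299 = 99299, …
So term 8 is 9929929999299·299992999929929999299.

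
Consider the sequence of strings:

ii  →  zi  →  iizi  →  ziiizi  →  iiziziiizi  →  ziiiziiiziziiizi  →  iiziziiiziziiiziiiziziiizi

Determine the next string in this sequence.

ziiiziiiziziiiziiiziziiiziziiiziiiziziiizi

From term 3 onward, concatenate the second-to-last term with the last: ii·zi = iizi, zi·iizi = ziiizi, …
So term 8 is ziiiziiiziziiizi·iiziziiiziziiiziiiziziiizi.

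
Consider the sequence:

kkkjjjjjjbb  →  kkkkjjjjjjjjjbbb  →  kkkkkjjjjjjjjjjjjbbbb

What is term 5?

Reading off run lengths: k runs 3, 4, 5; j runs 6, 9, 12; b runs 2, 3, 4 — each is linear in n, where the shown terms are n = 2, 3, 4.
For term 5, n = 6, so the run lengths are 7, 18, 6.

kkkkkkkjjjjjjjjjjjjjjjjjjbbbbbb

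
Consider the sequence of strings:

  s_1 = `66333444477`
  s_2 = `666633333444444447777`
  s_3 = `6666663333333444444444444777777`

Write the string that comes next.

Reading off run lengths: 6 runs 2, 4, 6; 3 runs 3, 5, 7; 4 runs 4, 8, 12; 7 runs 2, 4, 6 — each is linear in n (n = 1, 2, …).
At n = 4 the blocks have lengths 8, 9, 16, 8.

66666666333333333444444444444444477777777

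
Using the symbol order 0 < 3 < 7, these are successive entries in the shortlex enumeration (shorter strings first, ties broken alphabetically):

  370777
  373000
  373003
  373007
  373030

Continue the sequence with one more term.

373033

Treat 373030 as a base-3 numeral over the given alphabet and add one, carrying through any trailing 7's.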